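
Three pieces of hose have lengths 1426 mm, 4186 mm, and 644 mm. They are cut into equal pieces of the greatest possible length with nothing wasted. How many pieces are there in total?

Piece length = gcd(1426, 4186, 644).
1426 = 2 × 23 × 31
4186 = 2 × 7 × 13 × 23
644 = 2^2 × 7 × 23
gcd(1426, 4186, 644) = 2 × 23 = 46.
Total pieces = 1426/46 + 4186/46 + 644/46 = 31 + 91 + 14 = 136.

136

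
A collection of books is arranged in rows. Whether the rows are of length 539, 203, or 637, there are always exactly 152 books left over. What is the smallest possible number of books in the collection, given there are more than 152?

N − 152 must be a common multiple of 539, 203, and 637.
539 = 7^2 × 11
203 = 7 × 29
637 = 7^2 × 13
LCM(539, 203, 637) = 7^2 × 11 × 13 × 29 = 203203.
Smallest N > 152 is LCM + 152 = 203203 + 152 = 203355.

203355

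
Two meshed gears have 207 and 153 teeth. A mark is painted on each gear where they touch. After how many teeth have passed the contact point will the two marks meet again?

The first simultaneous occurrence is after LCM of the individual periods.
207 = 3^2 × 23
153 = 3^2 × 17
LCM(207, 153) = 3^2 × 17 × 23 = 3519.

3519 teeth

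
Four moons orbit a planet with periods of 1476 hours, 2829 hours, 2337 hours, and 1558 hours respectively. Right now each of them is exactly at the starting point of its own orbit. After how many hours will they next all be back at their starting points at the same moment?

645012 hours

They coincide at every common multiple of the periods; the first is the LCM.
1476 = 2^2 × 3^2 × 41
2829 = 3 × 23 × 41
2337 = 3 × 19 × 41
1558 = 2 × 19 × 41
LCM(1476, 2829, 2337, 1558) = 2^2 × 3^2 × 19 × 23 × 41 = 645012.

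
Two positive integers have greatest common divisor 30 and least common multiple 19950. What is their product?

For any two positive integers, gcd × lcm = product = 30 × 19950 = 598500.

598500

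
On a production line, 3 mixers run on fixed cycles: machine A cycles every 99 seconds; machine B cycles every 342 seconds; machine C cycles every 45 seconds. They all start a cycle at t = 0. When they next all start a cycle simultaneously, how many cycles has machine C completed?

The first common completion time is the LCM of the periods.
99 = 3^2 × 11
342 = 2 × 3^2 × 19
45 = 3^2 × 5
LCM(99, 342, 45) = 2 × 3^2 × 5 × 11 × 19 = 18810.
Cycles for period 45: 18810 / 45 = 418.

418 cycles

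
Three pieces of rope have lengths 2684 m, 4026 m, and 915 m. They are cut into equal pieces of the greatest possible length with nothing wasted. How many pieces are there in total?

125

Piece length = gcd(2684, 4026, 915).
2684 = 2^2 × 11 × 61
4026 = 2 × 3 × 11 × 61
915 = 3 × 5 × 61
gcd(2684, 4026, 915) = 61.
Total pieces = 2684/61 + 4026/61 + 915/61 = 44 + 66 + 15 = 125.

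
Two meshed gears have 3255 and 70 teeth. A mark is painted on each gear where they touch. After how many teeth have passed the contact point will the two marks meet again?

6510 teeth

The first simultaneous occurrence is after LCM of the individual periods.
3255 = 3 × 5 × 7 × 31
70 = 2 × 5 × 7
LCM(3255, 70) = 2 × 3 × 5 × 7 × 31 = 6510.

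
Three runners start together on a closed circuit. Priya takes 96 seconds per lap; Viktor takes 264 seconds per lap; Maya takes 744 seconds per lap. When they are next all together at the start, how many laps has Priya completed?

341 laps

They are all back at their starting positions together after one LCM of the periods.
96 = 2^5 × 3
264 = 2^3 × 3 × 11
744 = 2^3 × 3 × 31
LCM(96, 264, 744) = 2^5 × 3 × 11 × 31 = 32736.
Laps for period 96: 32736 / 96 = 341.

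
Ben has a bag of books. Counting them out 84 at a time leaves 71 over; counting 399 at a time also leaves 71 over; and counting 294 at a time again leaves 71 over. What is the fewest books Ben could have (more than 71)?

N − 71 must be a common multiple of 84, 399, and 294.
84 = 2^2 × 3 × 7
399 = 3 × 7 × 19
294 = 2 × 3 × 7^2
LCM(84, 399, 294) = 2^2 × 3 × 7^2 × 19 = 11172.
Smallest N > 71 is LCM + 71 = 11172 + 71 = 11243.

11243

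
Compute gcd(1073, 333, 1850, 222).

37

1073 = 29 × 37
333 = 3^2 × 37
1850 = 2 × 5^2 × 37
222 = 2 × 3 × 37
gcd(1073, 333, 1850, 222) = 37.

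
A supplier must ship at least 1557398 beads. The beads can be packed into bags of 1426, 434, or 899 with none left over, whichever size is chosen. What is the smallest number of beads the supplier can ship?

1736868

The number of beads must be a common multiple of 1426, 434, and 899, so a multiple of their LCM.
1426 = 2 × 23 × 31
434 = 2 × 7 × 31
899 = 29 × 31
LCM(1426, 434, 899) = 2 × 7 × 23 × 29 × 31 = 289478.
Smallest multiple of 289478 that is ≥ 1557398: ⌈1557398/289478⌉ × 289478 = 6 × 289478 = 1736868.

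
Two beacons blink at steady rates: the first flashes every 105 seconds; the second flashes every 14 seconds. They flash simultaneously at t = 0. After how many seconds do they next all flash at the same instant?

They coincide at every common multiple of the periods; the first is the LCM.
105 = 3 × 5 × 7
14 = 2 × 7
LCM(105, 14) = 2 × 3 × 5 × 7 = 210.

210 seconds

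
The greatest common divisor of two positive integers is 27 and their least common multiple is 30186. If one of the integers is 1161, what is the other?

702

For two integers, gcd × lcm = product, so the other is (27 × 30186) / 1161 = 815022 / 1161 = 702.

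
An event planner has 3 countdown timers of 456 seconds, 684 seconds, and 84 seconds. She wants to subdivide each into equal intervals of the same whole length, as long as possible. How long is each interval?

12 seconds

The interval must divide each timer length; the longest such is the gcd.
456 = 2^3 × 3 × 19
684 = 2^2 × 3^2 × 19
84 = 2^2 × 3 × 7
gcd(456, 684, 84) = 2^2 × 3 = 12.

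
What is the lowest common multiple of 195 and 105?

1365

195 = 3 × 5 × 13
105 = 3 × 5 × 7
LCM(195, 105) = 3 × 5 × 7 × 13 = 1365.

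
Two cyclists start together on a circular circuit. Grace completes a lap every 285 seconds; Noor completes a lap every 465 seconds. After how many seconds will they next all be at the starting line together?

8835 seconds

They coincide at every common multiple of the periods; the first is the LCM.
285 = 3 × 5 × 19
465 = 3 × 5 × 31
LCM(285, 465) = 3 × 5 × 19 × 31 = 8835.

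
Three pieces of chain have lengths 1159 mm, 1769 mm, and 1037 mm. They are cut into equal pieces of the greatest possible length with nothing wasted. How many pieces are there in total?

Piece length = gcd(1159, 1769, 1037).
1159 = 19 × 61
1769 = 29 × 61
1037 = 17 × 61
gcd(1159, 1769, 1037) = 61.
Total pieces = 1159/61 + 1769/61 + 1037/61 = 19 + 29 + 17 = 65.

65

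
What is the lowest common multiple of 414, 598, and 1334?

414 = 2 × 3^2 × 23
598 = 2 × 13 × 23
1334 = 2 × 23 × 29
LCM(414, 598, 1334) = 2 × 3^2 × 13 × 23 × 29 = 156078.

156078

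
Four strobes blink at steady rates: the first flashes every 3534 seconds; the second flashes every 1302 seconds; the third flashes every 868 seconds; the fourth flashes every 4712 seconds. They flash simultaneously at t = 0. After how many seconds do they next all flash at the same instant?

They coincide at every common multiple of the periods; the first is the LCM.
3534 = 2 × 3 × 19 × 31
1302 = 2 × 3 × 7 × 31
868 = 2^2 × 7 × 31
4712 = 2^3 × 19 × 31
LCM(3534, 1302, 868, 4712) = 2^3 × 3 × 7 × 19 × 31 = 98952.

98952 seconds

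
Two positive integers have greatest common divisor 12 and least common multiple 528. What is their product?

For any two positive integers, gcd × lcm = product = 12 × 528 = 6336.

6336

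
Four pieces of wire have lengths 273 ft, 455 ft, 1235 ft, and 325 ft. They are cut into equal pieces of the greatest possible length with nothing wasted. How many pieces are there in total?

176

Piece length = gcd(273, 455, 1235, 325).
273 = 3 × 7 × 13
455 = 5 × 7 × 13
1235 = 5 × 13 × 19
325 = 5^2 × 13
gcd(273, 455, 1235, 325) = 13.
Total pieces = 273/13 + 455/13 + 1235/13 + 325/13 = 21 + 35 + 95 + 25 = 176.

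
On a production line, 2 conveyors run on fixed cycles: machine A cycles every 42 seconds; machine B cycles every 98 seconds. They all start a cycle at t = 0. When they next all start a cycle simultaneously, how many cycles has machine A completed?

7 cycles

They are all back at their starting positions together after one LCM of the periods.
42 = 2 × 3 × 7
98 = 2 × 7^2
LCM(42, 98) = 2 × 3 × 7^2 = 294.
Cycles for period 42: 294 / 42 = 7.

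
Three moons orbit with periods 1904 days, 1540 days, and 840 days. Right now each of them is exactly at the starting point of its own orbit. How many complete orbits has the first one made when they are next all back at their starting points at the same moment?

All finish a whole number of cycles simultaneously at t = LCM of the periods.
1904 = 2^4 × 7 × 17
1540 = 2^2 × 5 × 7 × 11
840 = 2^3 × 3 × 5 × 7
LCM(1904, 1540, 840) = 2^4 × 3 × 5 × 7 × 11 × 17 = 314160.
Orbits for period 1904: 314160 / 1904 = 165.

165 orbits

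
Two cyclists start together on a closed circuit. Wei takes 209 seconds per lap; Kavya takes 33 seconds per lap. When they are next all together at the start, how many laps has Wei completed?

The first common completion time is the LCM of the periods.
209 = 11 × 19
33 = 3 × 11
LCM(209, 33) = 3 × 11 × 19 = 627.
Laps for period 209: 627 / 209 = 3.

3 laps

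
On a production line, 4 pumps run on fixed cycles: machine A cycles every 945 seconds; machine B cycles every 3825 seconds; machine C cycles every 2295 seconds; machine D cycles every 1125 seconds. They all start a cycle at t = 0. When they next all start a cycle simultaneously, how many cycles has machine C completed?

They are all back at their starting positions together after one LCM of the periods.
945 = 3^3 × 5 × 7
3825 = 3^2 × 5^2 × 17
2295 = 3^3 × 5 × 17
1125 = 3^2 × 5^3
LCM(945, 3825, 2295, 1125) = 3^3 × 5^3 × 7 × 17 = 401625.
Cycles for period 2295: 401625 / 2295 = 175.

175 cycles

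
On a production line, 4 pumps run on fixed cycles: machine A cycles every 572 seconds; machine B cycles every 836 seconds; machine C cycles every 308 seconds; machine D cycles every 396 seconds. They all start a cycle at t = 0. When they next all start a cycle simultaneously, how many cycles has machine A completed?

All finish a whole number of cycles simultaneously at t = LCM of the periods.
572 = 2^2 × 11 × 13
836 = 2^2 × 11 × 19
308 = 2^2 × 7 × 11
396 = 2^2 × 3^2 × 11
LCM(572, 836, 308, 396) = 2^2 × 3^2 × 7 × 11 × 13 × 19 = 684684.
Cycles for period 572: 684684 / 572 = 1197.

1197 cycles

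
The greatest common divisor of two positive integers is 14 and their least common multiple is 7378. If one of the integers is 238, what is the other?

For two integers, gcd × lcm = product, so the other is (14 × 7378) / 238 = 103292 / 238 = 434.

434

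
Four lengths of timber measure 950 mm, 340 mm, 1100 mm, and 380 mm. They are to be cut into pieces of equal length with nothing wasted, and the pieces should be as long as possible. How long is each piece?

The greatest length dividing all of 950, 340, 1100, and 380 is their gcd.
950 = 2 × 5^2 × 19
340 = 2^2 × 5 × 17
1100 = 2^2 × 5^2 × 11
380 = 2^2 × 5 × 19
gcd(950, 340, 1100, 380) = 2 × 5 = 10.

10 mm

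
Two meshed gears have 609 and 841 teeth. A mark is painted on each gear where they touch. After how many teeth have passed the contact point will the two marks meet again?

17661 teeth

They coincide at every common multiple of the periods; the first is the LCM.
609 = 3 × 7 × 29
841 = 29^2
LCM(609, 841) = 3 × 7 × 29^2 = 17661.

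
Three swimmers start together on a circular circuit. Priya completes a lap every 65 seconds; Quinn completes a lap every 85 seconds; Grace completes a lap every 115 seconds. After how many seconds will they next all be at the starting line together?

We need the least common multiple of the intervals.
65 = 5 × 13
85 = 5 × 17
115 = 5 × 23
LCM(65, 85, 115) = 5 × 13 × 17 × 23 = 25415.

25415 seconds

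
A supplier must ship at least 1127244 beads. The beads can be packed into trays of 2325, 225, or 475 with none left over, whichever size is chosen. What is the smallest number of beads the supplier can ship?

The number of beads must be a common multiple of 2325, 225, and 475, so a multiple of their LCM.
2325 = 3 × 5^2 × 31
225 = 3^2 × 5^2
475 = 5^2 × 19
LCM(2325, 225, 475) = 3^2 × 5^2 × 19 × 31 = 132525.
Smallest multiple of 132525 that is ≥ 1127244: ⌈1127244/132525⌉ × 132525 = 9 × 132525 = 1192725.

1192725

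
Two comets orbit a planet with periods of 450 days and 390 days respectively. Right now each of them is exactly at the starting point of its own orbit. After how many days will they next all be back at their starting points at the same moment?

The first simultaneous occurrence is after LCM of the individual periods.
450 = 2 × 3^2 × 5^2
390 = 2 × 3 × 5 × 13
LCM(450, 390) = 2 × 3^2 × 5^2 × 13 = 5850.

5850 days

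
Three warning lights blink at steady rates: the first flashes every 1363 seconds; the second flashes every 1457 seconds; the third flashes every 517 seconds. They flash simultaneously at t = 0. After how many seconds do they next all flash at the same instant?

The first simultaneous occurrence is after LCM of the individual periods.
1363 = 29 × 47
1457 = 31 × 47
517 = 11 × 47
LCM(1363, 1457, 517) = 11 × 29 × 31 × 47 = 464783.

464783 seconds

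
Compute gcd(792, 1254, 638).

22

792 = 2^3 × 3^2 × 11
1254 = 2 × 3 × 11 × 19
638 = 2 × 11 × 29
gcd(792, 1254, 638) = 2 × 11 = 22.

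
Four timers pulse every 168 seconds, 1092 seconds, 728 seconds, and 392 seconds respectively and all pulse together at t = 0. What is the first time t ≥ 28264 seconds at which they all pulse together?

Joint pulses occur at multiples of LCM(168, 1092, 728, 392).
168 = 2^3 × 3 × 7
1092 = 2^2 × 3 × 7 × 13
728 = 2^3 × 7 × 13
392 = 2^3 × 7^2
LCM(168, 1092, 728, 392) = 2^3 × 3 × 7^2 × 13 = 15288.
Smallest multiple of 15288 that is ≥ 28264: ⌈28264/15288⌉ × 15288 = 2 × 15288 = 30576.

30576 seconds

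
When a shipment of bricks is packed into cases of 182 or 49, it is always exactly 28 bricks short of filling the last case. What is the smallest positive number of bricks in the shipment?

Being 28 short of a full case of size k means N ≡ −28 (mod k), i.e. N + 28 is a multiple of each size.
182 = 2 × 7 × 13
49 = 7^2
LCM(182, 49) = 2 × 7^2 × 13 = 1274.
Smallest positive N is 1274 − 28 = 1246.

1246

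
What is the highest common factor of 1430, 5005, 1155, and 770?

55

1430 = 2 × 5 × 11 × 13
5005 = 5 × 7 × 11 × 13
1155 = 3 × 5 × 7 × 11
770 = 2 × 5 × 7 × 11
gcd(1430, 5005, 1155, 770) = 5 × 11 = 55.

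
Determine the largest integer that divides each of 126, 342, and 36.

126 = 2 × 3^2 × 7
342 = 2 × 3^2 × 19
36 = 2^2 × 3^2
gcd(126, 342, 36) = 2 × 3^2 = 18.

18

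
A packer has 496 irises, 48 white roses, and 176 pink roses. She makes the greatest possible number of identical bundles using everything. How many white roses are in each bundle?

Number of bundles = gcd(496, 48, 176).
496 = 2^4 × 31
48 = 2^4 × 3
176 = 2^4 × 11
gcd(496, 48, 176) = 2^4 = 16.
white roses per bundle = 48 / 16 = 3.

3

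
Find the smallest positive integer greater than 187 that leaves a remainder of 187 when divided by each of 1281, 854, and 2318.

48865

N − 187 must be a common multiple of 1281, 854, and 2318.
1281 = 3 × 7 × 61
854 = 2 × 7 × 61
2318 = 2 × 19 × 61
LCM(1281, 854, 2318) = 2 × 3 × 7 × 19 × 61 = 48678.
Smallest N > 187 is LCM + 187 = 48678 + 187 = 48865.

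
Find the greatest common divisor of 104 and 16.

8

104 = 2^3 × 13
16 = 2^4
gcd(104, 16) = 2^3 = 8.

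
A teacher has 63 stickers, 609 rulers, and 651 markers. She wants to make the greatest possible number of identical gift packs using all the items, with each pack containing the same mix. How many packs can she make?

The pack count must divide each quantity, so the greatest is gcd(63, 609, 651).
63 = 3^2 × 7
609 = 3 × 7 × 29
651 = 3 × 7 × 31
gcd(63, 609, 651) = 3 × 7 = 21.

21 packs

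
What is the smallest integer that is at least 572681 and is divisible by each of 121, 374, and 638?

The integer must be a common multiple of 121, 374, and 638, so a multiple of their LCM.
121 = 11^2
374 = 2 × 11 × 17
638 = 2 × 11 × 29
LCM(121, 374, 638) = 2 × 11^2 × 17 × 29 = 119306.
Smallest multiple of 119306 that is ≥ 572681: ⌈572681/119306⌉ × 119306 = 5 × 119306 = 596530.

596530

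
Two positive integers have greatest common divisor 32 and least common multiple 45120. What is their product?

For any two positive integers, gcd × lcm = product = 32 × 45120 = 1443840.

1443840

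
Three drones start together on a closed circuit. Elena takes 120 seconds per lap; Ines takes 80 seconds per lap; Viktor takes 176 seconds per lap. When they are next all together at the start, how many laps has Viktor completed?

15 laps

All finish a whole number of cycles simultaneously at t = LCM of the periods.
120 = 2^3 × 3 × 5
80 = 2^4 × 5
176 = 2^4 × 11
LCM(120, 80, 176) = 2^4 × 3 × 5 × 11 = 2640.
Laps for period 176: 2640 / 176 = 15.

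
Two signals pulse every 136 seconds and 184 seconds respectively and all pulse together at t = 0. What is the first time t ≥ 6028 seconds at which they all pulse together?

6256 seconds

Joint pulses occur at multiples of LCM(136, 184).
136 = 2^3 × 17
184 = 2^3 × 23
LCM(136, 184) = 2^3 × 17 × 23 = 3128.
Smallest multiple of 3128 that is ≥ 6028: ⌈6028/3128⌉ × 3128 = 2 × 3128 = 6256.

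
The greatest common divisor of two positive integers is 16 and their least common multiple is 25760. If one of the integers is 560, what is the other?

736

For two integers, gcd × lcm = product, so the other is (16 × 25760) / 560 = 412160 / 560 = 736.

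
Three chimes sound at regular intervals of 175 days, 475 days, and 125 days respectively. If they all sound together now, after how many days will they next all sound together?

16625 days

We need the least common multiple of the intervals.
175 = 5^2 × 7
475 = 5^2 × 19
125 = 5^3
LCM(175, 475, 125) = 5^3 × 7 × 19 = 16625.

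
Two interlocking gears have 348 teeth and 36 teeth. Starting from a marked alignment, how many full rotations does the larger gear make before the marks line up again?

3 rotations

All finish a whole number of cycles simultaneously at t = LCM of the periods.
348 = 2^2 × 3 × 29
36 = 2^2 × 3^2
LCM(348, 36) = 2^2 × 3^2 × 29 = 1044.
Rotations for period 348: 1044 / 348 = 3.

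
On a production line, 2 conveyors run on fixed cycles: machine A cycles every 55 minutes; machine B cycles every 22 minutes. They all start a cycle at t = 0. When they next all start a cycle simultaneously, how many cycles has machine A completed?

2 cycles

They are all back at their starting positions together after one LCM of the periods.
55 = 5 × 11
22 = 2 × 11
LCM(55, 22) = 2 × 5 × 11 = 110.
Cycles for period 55: 110 / 55 = 2.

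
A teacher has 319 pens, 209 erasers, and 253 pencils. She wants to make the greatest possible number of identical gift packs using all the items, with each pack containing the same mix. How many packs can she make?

11 packs

The pack count must divide each quantity, so the greatest is gcd(319, 209, 253).
319 = 11 × 29
209 = 11 × 19
253 = 11 × 23
gcd(319, 209, 253) = 11.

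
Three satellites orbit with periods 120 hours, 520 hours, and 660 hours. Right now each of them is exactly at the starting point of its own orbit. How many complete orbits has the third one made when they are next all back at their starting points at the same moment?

26 orbits

The first common completion time is the LCM of the periods.
120 = 2^3 × 3 × 5
520 = 2^3 × 5 × 13
660 = 2^2 × 3 × 5 × 11
LCM(120, 520, 660) = 2^3 × 3 × 5 × 11 × 13 = 17160.
Orbits for period 660: 17160 / 660 = 26.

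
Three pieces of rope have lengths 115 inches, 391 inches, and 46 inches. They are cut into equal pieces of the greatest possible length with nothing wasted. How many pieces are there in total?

Piece length = gcd(115, 391, 46).
115 = 5 × 23
391 = 17 × 23
46 = 2 × 23
gcd(115, 391, 46) = 23.
Total pieces = 115/23 + 391/23 + 46/23 = 5 + 17 + 2 = 24.

24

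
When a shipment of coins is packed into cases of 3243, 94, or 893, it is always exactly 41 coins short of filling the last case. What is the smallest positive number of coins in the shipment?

Being 41 short of a full case of size k means N ≡ −41 (mod k), i.e. N + 41 is a multiple of each size.
3243 = 3 × 23 × 47
94 = 2 × 47
893 = 19 × 47
LCM(3243, 94, 893) = 2 × 3 × 19 × 23 × 47 = 123234.
Smallest positive N is 123234 − 41 = 123193.

123193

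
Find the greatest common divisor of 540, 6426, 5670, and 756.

54

540 = 2^2 × 3^3 × 5
6426 = 2 × 3^3 × 7 × 17
5670 = 2 × 3^4 × 5 × 7
756 = 2^2 × 3^3 × 7
gcd(540, 6426, 5670, 756) = 2 × 3^3 = 54.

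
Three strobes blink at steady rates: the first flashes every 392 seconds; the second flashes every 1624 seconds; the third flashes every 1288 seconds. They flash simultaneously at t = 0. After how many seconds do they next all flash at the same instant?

261464 seconds

We need the least common multiple of the intervals.
392 = 2^3 × 7^2
1624 = 2^3 × 7 × 29
1288 = 2^3 × 7 × 23
LCM(392, 1624, 1288) = 2^3 × 7^2 × 23 × 29 = 261464.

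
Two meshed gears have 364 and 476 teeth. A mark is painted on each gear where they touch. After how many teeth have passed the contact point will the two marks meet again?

We need the least common multiple of the intervals.
364 = 2^2 × 7 × 13
476 = 2^2 × 7 × 17
LCM(364, 476) = 2^2 × 7 × 13 × 17 = 6188.

6188 teeth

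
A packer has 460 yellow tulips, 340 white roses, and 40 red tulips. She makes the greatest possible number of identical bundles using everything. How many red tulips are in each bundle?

2

Number of bundles = gcd(460, 340, 40).
460 = 2^2 × 5 × 23
340 = 2^2 × 5 × 17
40 = 2^3 × 5
gcd(460, 340, 40) = 2^2 × 5 = 20.
red tulips per bundle = 40 / 20 = 2.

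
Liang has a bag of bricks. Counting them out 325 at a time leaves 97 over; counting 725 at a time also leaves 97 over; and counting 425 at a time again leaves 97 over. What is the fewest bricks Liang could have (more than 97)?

N − 97 must be a common multiple of 325, 725, and 425.
325 = 5^2 × 13
725 = 5^2 × 29
425 = 5^2 × 17
LCM(325, 725, 425) = 5^2 × 13 × 17 × 29 = 160225.
Smallest N > 97 is LCM + 97 = 160225 + 97 = 160322.

160322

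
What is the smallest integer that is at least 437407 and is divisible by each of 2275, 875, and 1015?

659750

The integer must be a common multiple of 2275, 875, and 1015, so a multiple of their LCM.
2275 = 5^2 × 7 × 13
875 = 5^3 × 7
1015 = 5 × 7 × 29
LCM(2275, 875, 1015) = 5^3 × 7 × 13 × 29 = 329875.
Smallest multiple of 329875 that is ≥ 437407: ⌈437407/329875⌉ × 329875 = 2 × 329875 = 659750.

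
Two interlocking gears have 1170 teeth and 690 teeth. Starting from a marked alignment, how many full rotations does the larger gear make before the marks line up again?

23 rotations

They are all back at their starting positions together after one LCM of the periods.
1170 = 2 × 3^2 × 5 × 13
690 = 2 × 3 × 5 × 23
LCM(1170, 690) = 2 × 3^2 × 5 × 13 × 23 = 26910.
Rotations for period 1170: 26910 / 1170 = 23.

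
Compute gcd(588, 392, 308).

588 = 2^2 × 3 × 7^2
392 = 2^3 × 7^2
308 = 2^2 × 7 × 11
gcd(588, 392, 308) = 2^2 × 7 = 28.

28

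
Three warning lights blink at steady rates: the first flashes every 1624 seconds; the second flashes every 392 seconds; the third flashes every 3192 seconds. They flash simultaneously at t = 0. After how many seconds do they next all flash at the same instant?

647976 seconds

They coincide at every common multiple of the periods; the first is the LCM.
1624 = 2^3 × 7 × 29
392 = 2^3 × 7^2
3192 = 2^3 × 3 × 7 × 19
LCM(1624, 392, 3192) = 2^3 × 3 × 7^2 × 19 × 29 = 647976.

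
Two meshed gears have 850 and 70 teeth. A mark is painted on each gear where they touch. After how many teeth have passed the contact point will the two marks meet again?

The first simultaneous occurrence is after LCM of the individual periods.
850 = 2 × 5^2 × 17
70 = 2 × 5 × 7
LCM(850, 70) = 2 × 5^2 × 7 × 17 = 5950.

5950 teeth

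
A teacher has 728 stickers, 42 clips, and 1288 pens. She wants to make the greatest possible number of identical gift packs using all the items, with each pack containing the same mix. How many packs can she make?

The pack count must divide each quantity, so the greatest is gcd(728, 42, 1288).
728 = 2^3 × 7 × 13
42 = 2 × 3 × 7
1288 = 2^3 × 7 × 23
gcd(728, 42, 1288) = 2 × 7 = 14.

14 packs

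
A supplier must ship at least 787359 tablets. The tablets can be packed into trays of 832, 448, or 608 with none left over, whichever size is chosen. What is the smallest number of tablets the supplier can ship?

The number of tablets must be a common multiple of 832, 448, and 608, so a multiple of their LCM.
832 = 2^6 × 13
448 = 2^6 × 7
608 = 2^5 × 19
LCM(832, 448, 608) = 2^6 × 7 × 13 × 19 = 110656.
Smallest multiple of 110656 that is ≥ 787359: ⌈787359/110656⌉ × 110656 = 8 × 110656 = 885248.

885248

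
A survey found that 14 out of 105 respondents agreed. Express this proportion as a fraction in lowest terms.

2/15

14 = 2 × 7
105 = 3 × 5 × 7
gcd(14, 105) = 7.
Divide numerator and denominator by 7: 14/105 = 2/15.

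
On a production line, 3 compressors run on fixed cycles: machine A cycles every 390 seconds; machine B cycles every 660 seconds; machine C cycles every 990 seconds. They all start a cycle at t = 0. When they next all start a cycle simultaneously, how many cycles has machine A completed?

66 cycles

They are all back at their starting positions together after one LCM of the periods.
390 = 2 × 3 × 5 × 13
660 = 2^2 × 3 × 5 × 11
990 = 2 × 3^2 × 5 × 11
LCM(390, 660, 990) = 2^2 × 3^2 × 5 × 11 × 13 = 25740.
Cycles for period 390: 25740 / 390 = 66.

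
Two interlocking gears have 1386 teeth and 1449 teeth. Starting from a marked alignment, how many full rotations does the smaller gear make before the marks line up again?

23 rotations

The first common completion time is the LCM of the periods.
1386 = 2 × 3^2 × 7 × 11
1449 = 3^2 × 7 × 23
LCM(1386, 1449) = 2 × 3^2 × 7 × 11 × 23 = 31878.
Rotations for period 1386: 31878 / 1386 = 23.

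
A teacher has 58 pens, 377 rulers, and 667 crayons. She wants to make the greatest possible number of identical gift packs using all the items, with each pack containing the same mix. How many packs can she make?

The pack count must divide each quantity, so the greatest is gcd(58, 377, 667).
58 = 2 × 29
377 = 13 × 29
667 = 23 × 29
gcd(58, 377, 667) = 29.

29 packs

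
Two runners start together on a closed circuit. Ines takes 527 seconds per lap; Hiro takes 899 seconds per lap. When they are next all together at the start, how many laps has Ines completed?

29 laps

They are all back at their starting positions together after one LCM of the periods.
527 = 17 × 31
899 = 29 × 31
LCM(527, 899) = 17 × 29 × 31 = 15283.
Laps for period 527: 15283 / 527 = 29.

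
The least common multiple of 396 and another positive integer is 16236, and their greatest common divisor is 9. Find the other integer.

369

gcd × lcm = product of the two integers, so the other integer is (9 × 16236) / 396 = 369.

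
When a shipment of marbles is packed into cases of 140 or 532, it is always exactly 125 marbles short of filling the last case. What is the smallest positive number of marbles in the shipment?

Being 125 short of a full case of size k means N ≡ −125 (mod k), i.e. N + 125 is a multiple of each size.
140 = 2^2 × 5 × 7
532 = 2^2 × 7 × 19
LCM(140, 532) = 2^2 × 5 × 7 × 19 = 2660.
Smallest positive N is 2660 − 125 = 2535.

2535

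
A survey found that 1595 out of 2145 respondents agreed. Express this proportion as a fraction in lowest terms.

29/39

1595 = 5 × 11 × 29
2145 = 3 × 5 × 11 × 13
gcd(1595, 2145) = 5 × 11 = 55.
Divide numerator and denominator by 55: 1595/2145 = 29/39.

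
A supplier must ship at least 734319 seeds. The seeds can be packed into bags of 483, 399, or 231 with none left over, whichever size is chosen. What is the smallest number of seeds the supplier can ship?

The number of seeds must be a common multiple of 483, 399, and 231, so a multiple of their LCM.
483 = 3 × 7 × 23
399 = 3 × 7 × 19
231 = 3 × 7 × 11
LCM(483, 399, 231) = 3 × 7 × 11 × 19 × 23 = 100947.
Smallest multiple of 100947 that is ≥ 734319: ⌈734319/100947⌉ × 100947 = 8 × 100947 = 807576.

807576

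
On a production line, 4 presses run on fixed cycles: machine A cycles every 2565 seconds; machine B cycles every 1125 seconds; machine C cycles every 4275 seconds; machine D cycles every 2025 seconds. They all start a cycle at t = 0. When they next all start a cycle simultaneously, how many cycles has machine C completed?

45 cycles

They are all back at their starting positions together after one LCM of the periods.
2565 = 3^3 × 5 × 19
1125 = 3^2 × 5^3
4275 = 3^2 × 5^2 × 19
2025 = 3^4 × 5^2
LCM(2565, 1125, 4275, 2025) = 3^4 × 5^3 × 19 = 192375.
Cycles for period 4275: 192375 / 4275 = 45.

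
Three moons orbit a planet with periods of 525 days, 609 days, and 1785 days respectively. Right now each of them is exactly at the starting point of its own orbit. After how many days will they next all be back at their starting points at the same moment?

They coincide at every common multiple of the periods; the first is the LCM.
525 = 3 × 5^2 × 7
609 = 3 × 7 × 29
1785 = 3 × 5 × 7 × 17
LCM(525, 609, 1785) = 3 × 5^2 × 7 × 17 × 29 = 258825.

258825 days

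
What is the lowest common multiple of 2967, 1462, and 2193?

2967 = 3 × 23 × 43
1462 = 2 × 17 × 43
2193 = 3 × 17 × 43
LCM(2967, 1462, 2193) = 2 × 3 × 17 × 23 × 43 = 100878.

100878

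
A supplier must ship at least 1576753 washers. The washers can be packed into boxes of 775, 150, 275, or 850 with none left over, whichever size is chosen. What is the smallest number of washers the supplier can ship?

1739100

The number of washers must be a common multiple of 775, 150, 275, and 850, so a multiple of their LCM.
775 = 5^2 × 31
150 = 2 × 3 × 5^2
275 = 5^2 × 11
850 = 2 × 5^2 × 17
LCM(775, 150, 275, 850) = 2 × 3 × 5^2 × 11 × 17 × 31 = 869550.
Smallest multiple of 869550 that is ≥ 1576753: ⌈1576753/869550⌉ × 869550 = 2 × 869550 = 1739100.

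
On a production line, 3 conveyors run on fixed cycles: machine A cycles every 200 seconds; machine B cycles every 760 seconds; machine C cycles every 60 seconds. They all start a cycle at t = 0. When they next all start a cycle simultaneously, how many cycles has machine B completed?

15 cycles

All finish a whole number of cycles simultaneously at t = LCM of the periods.
200 = 2^3 × 5^2
760 = 2^3 × 5 × 19
60 = 2^2 × 3 × 5
LCM(200, 760, 60) = 2^3 × 3 × 5^2 × 19 = 11400.
Cycles for period 760: 11400 / 760 = 15.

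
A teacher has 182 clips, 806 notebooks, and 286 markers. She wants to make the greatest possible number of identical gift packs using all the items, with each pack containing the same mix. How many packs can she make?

26 packs

The pack count must divide each quantity, so the greatest is gcd(182, 806, 286).
182 = 2 × 7 × 13
806 = 2 × 13 × 31
286 = 2 × 11 × 13
gcd(182, 806, 286) = 2 × 13 = 26.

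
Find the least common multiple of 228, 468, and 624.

35568

228 = 2^2 × 3 × 19
468 = 2^2 × 3^2 × 13
624 = 2^4 × 3 × 13
LCM(228, 468, 624) = 2^4 × 3^2 × 13 × 19 = 35568.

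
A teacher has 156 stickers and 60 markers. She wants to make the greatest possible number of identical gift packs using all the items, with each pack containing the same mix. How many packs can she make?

The pack count must divide each quantity, so the greatest is gcd(156, 60).
156 = 2^2 × 3 × 13
60 = 2^2 × 3 × 5
gcd(156, 60) = 2^2 × 3 = 12.

12 packs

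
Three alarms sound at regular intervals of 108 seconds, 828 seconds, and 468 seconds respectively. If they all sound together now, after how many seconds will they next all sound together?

They coincide at every common multiple of the periods; the first is the LCM.
108 = 2^2 × 3^3
828 = 2^2 × 3^2 × 23
468 = 2^2 × 3^2 × 13
LCM(108, 828, 468) = 2^2 × 3^3 × 13 × 23 = 32292.

32292 seconds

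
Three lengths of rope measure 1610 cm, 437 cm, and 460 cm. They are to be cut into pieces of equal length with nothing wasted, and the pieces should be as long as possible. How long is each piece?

23 cm

Each piece length must divide every original length, so the longest possible is gcd(1610, 437, 460).
1610 = 2 × 5 × 7 × 23
437 = 19 × 23
460 = 2^2 × 5 × 23
gcd(1610, 437, 460) = 23.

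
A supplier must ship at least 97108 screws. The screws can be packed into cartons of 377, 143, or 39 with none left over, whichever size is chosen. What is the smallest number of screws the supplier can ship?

The number of screws must be a common multiple of 377, 143, and 39, so a multiple of their LCM.
377 = 13 × 29
143 = 11 × 13
39 = 3 × 13
LCM(377, 143, 39) = 3 × 11 × 13 × 29 = 12441.
Smallest multiple of 12441 that is ≥ 97108: ⌈97108/12441⌉ × 12441 = 8 × 12441 = 99528.

99528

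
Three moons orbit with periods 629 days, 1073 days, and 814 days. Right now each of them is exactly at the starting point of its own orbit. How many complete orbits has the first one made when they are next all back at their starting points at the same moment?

638 orbits

All finish a whole number of cycles simultaneously at t = LCM of the periods.
629 = 17 × 37
1073 = 29 × 37
814 = 2 × 11 × 37
LCM(629, 1073, 814) = 2 × 11 × 17 × 29 × 37 = 401302.
Orbits for period 629: 401302 / 629 = 638.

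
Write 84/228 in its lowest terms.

84 = 2^2 × 3 × 7
228 = 2^2 × 3 × 19
gcd(84, 228) = 2^2 × 3 = 12.
Divide numerator and denominator by 12: 84/228 = 7/19.

7/19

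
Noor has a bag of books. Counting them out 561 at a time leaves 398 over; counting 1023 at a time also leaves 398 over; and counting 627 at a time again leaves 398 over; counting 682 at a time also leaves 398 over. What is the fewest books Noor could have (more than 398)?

661256

N − 398 must be a common multiple of 561, 1023, 627, and 682.
561 = 3 × 11 × 17
1023 = 3 × 11 × 31
627 = 3 × 11 × 19
682 = 2 × 11 × 31
LCM(561, 1023, 627, 682) = 2 × 3 × 11 × 17 × 19 × 31 = 660858.
Smallest N > 398 is LCM + 398 = 660858 + 398 = 661256.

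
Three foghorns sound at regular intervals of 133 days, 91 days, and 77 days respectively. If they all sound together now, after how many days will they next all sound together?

They coincide at every common multiple of the periods; the first is the LCM.
133 = 7 × 19
91 = 7 × 13
77 = 7 × 11
LCM(133, 91, 77) = 7 × 11 × 13 × 19 = 19019.

19019 days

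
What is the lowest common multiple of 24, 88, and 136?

4488

24 = 2^3 × 3
88 = 2^3 × 11
136 = 2^3 × 17
LCM(24, 88, 136) = 2^3 × 3 × 11 × 17 = 4488.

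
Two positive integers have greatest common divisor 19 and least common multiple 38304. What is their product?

727776

For any two positive integers, gcd × lcm = product = 19 × 38304 = 727776.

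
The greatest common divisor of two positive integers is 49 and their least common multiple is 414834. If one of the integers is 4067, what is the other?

For two integers, gcd × lcm = product, so the other is (49 × 414834) / 4067 = 20326866 / 4067 = 4998.

4998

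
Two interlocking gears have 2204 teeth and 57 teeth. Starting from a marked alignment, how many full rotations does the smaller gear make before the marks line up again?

They are all back at their starting positions together after one LCM of the periods.
2204 = 2^2 × 19 × 29
57 = 3 × 19
LCM(2204, 57) = 2^2 × 3 × 19 × 29 = 6612.
Rotations for period 57: 6612 / 57 = 116.

116 rotations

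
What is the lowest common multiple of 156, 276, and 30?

17940

156 = 2^2 × 3 × 13
276 = 2^2 × 3 × 23
30 = 2 × 3 × 5
LCM(156, 276, 30) = 2^2 × 3 × 5 × 13 × 23 = 17940.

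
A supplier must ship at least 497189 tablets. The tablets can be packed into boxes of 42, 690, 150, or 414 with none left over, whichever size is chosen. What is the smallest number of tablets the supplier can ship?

The number of tablets must be a common multiple of 42, 690, 150, and 414, so a multiple of their LCM.
42 = 2 × 3 × 7
690 = 2 × 3 × 5 × 23
150 = 2 × 3 × 5^2
414 = 2 × 3^2 × 23
LCM(42, 690, 150, 414) = 2 × 3^2 × 5^2 × 7 × 23 = 72450.
Smallest multiple of 72450 that is ≥ 497189: ⌈497189/72450⌉ × 72450 = 7 × 72450 = 507150.

507150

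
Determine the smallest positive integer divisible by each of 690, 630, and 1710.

690 = 2 × 3 × 5 × 23
630 = 2 × 3^2 × 5 × 7
1710 = 2 × 3^2 × 5 × 19
LCM(690, 630, 1710) = 2 × 3^2 × 5 × 7 × 19 × 23 = 275310.

275310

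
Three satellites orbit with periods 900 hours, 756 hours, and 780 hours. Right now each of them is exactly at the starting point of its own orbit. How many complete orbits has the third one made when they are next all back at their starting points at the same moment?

The first common completion time is the LCM of the periods.
900 = 2^2 × 3^2 × 5^2
756 = 2^2 × 3^3 × 7
780 = 2^2 × 3 × 5 × 13
LCM(900, 756, 780) = 2^2 × 3^3 × 5^2 × 7 × 13 = 245700.
Orbits for period 780: 245700 / 780 = 315.

315 orbits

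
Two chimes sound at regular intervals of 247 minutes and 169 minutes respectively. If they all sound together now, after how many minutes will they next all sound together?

3211 minutes

The first simultaneous occurrence is after LCM of the individual periods.
247 = 13 × 19
169 = 13^2
LCM(247, 169) = 13^2 × 19 = 3211.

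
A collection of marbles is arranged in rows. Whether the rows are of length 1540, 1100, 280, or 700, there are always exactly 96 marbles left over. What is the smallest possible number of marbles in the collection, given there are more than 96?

N − 96 must be a common multiple of 1540, 1100, 280, and 700.
1540 = 2^2 × 5 × 7 × 11
1100 = 2^2 × 5^2 × 11
280 = 2^3 × 5 × 7
700 = 2^2 × 5^2 × 7
LCM(1540, 1100, 280, 700) = 2^3 × 5^2 × 7 × 11 = 15400.
Smallest N > 96 is LCM + 96 = 15400 + 96 = 15496.

15496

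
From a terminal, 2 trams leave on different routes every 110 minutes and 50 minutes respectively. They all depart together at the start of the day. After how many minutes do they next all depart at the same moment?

550 minutes

We need the least common multiple of the intervals.
110 = 2 × 5 × 11
50 = 2 × 5^2
LCM(110, 50) = 2 × 5^2 × 11 = 550.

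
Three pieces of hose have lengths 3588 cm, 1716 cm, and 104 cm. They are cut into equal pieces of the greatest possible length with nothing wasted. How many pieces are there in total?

Piece length = gcd(3588, 1716, 104).
3588 = 2^2 × 3 × 13 × 23
1716 = 2^2 × 3 × 11 × 13
104 = 2^3 × 13
gcd(3588, 1716, 104) = 2^2 × 13 = 52.
Total pieces = 3588/52 + 1716/52 + 104/52 = 69 + 33 + 2 = 104.

104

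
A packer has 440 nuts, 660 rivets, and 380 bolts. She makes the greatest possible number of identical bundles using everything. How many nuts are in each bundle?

Number of bundles = gcd(440, 660, 380).
440 = 2^3 × 5 × 11
660 = 2^2 × 3 × 5 × 11
380 = 2^2 × 5 × 19
gcd(440, 660, 380) = 2^2 × 5 = 20.
nuts per bundle = 440 / 20 = 22.

22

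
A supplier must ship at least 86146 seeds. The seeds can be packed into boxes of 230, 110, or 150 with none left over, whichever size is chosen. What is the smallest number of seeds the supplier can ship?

113850

The number of seeds must be a common multiple of 230, 110, and 150, so a multiple of their LCM.
230 = 2 × 5 × 23
110 = 2 × 5 × 11
150 = 2 × 3 × 5^2
LCM(230, 110, 150) = 2 × 3 × 5^2 × 11 × 23 = 37950.
Smallest multiple of 37950 that is ≥ 86146: ⌈86146/37950⌉ × 37950 = 3 × 37950 = 113850.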